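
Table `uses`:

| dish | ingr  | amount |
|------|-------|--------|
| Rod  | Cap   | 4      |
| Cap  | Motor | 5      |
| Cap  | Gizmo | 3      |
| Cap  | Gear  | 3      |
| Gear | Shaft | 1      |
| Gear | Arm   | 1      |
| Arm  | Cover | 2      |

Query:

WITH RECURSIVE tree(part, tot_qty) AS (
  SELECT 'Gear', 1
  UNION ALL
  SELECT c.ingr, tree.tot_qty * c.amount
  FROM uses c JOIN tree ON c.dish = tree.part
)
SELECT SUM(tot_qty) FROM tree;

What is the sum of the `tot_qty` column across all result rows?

Base: (Gear, tot_qty=1).
Iteration 1: components of {Gear} -> Arm = 1*1 = 1, Shaft = 1*1 = 1.
Iteration 2: components of {Arm,Shaft} -> Cover = 1*2 = 2.
Iteration 3: no further components; recursion stops.
SUM(tot_qty) = 1 + 1 + 1 + 2 = 5.

5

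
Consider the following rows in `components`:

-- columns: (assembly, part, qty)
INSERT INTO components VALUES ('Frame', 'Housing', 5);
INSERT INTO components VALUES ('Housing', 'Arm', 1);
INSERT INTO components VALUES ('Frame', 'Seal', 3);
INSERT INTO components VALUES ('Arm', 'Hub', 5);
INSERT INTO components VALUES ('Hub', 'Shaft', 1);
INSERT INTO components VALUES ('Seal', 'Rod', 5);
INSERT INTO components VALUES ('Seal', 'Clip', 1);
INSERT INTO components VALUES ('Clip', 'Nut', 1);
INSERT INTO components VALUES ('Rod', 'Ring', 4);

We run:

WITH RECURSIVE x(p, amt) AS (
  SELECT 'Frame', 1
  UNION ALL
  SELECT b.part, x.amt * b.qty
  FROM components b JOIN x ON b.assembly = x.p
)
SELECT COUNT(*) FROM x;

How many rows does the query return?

Base: (Frame, amt=1).
Iteration 1: components of {Frame} -> Housing = 1*5 = 5, Seal = 1*3 = 3.
Iteration 2: components of {Housing,Seal} -> Arm = 5*1 = 5, Clip = 3*1 = 3, Rod = 3*5 = 15.
Iteration 3: components of {Arm,Clip,Rod} -> Hub = 5*5 = 25, Nut = 3*1 = 3, Ring = 15*4 = 60.
Iteration 4: components of {Hub,Nut,Ring} -> Shaft = 25*1 = 25.
Iteration 5: no further components; recursion stops.
Total rows emitted: 10.

10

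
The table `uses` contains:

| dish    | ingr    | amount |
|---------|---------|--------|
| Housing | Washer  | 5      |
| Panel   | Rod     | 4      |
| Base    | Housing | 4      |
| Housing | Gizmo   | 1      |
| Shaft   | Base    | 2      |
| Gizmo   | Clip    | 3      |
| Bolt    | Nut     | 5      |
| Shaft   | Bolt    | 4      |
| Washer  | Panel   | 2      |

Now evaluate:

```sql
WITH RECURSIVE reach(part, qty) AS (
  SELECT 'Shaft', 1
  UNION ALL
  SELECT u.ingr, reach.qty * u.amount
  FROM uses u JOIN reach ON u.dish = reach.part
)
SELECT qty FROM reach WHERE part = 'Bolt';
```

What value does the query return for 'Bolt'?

4

Base: (Shaft, qty=1).
Iteration 1: components of {Shaft} -> Base = 1*2 = 2, Bolt = 1*4 = 4.
Iteration 2: components of {Base,Bolt} -> Housing = 2*4 = 8, Nut = 4*5 = 20.
Iteration 3: components of {Housing,Nut} -> Gizmo = 8*1 = 8, Washer = 8*5 = 40.
Iteration 4: components of {Gizmo,Washer} -> Clip = 8*3 = 24, Panel = 40*2 = 80.
Iteration 5: components of {Clip,Panel} -> Rod = 80*4 = 320.
Iteration 6: no further components; recursion stops.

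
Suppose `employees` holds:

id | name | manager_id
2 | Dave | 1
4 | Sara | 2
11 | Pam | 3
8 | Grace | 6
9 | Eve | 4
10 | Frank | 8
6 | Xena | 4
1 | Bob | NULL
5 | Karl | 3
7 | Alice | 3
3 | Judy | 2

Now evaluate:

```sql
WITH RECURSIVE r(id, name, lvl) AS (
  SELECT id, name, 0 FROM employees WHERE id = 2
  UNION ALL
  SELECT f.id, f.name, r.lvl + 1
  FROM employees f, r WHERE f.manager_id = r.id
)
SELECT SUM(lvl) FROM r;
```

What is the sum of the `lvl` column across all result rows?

19

Base: id=2 (Dave) at lvl 0.
Iteration 1: rows with manager_id in {2} -> Judy (id 3, lvl 1), Sara (id 4, lvl 1).
Iteration 2: rows with manager_id in {3,4} -> Karl (id 5, lvl 2), Xena (id 6, lvl 2), Alice (id 7, lvl 2), Eve (id 9, lvl 2), Pam (id 11, lvl 2).
Iteration 3: rows with manager_id in {5,6,7,9,11} -> Grace (id 8, lvl 3).
Iteration 4: rows with manager_id in {8} -> Frank (id 10, lvl 4).
Iteration 5: no rows with manager_id in {10}; recursion stops.
SUM(lvl) = 0 + 1 + 1 + 2 + 2 + 2 + 2 + 2 + 3 + 4 = 19.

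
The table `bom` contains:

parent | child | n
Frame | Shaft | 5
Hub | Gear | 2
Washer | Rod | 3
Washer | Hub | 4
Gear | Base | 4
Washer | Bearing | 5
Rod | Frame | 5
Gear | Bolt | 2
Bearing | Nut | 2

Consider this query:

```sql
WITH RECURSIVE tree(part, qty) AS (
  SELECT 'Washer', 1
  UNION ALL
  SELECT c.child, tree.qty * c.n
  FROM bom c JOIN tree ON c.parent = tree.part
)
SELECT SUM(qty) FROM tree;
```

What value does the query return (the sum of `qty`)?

169

Base: (Washer, qty=1).
Iteration 1: components of {Washer} -> Bearing = 1*5 = 5, Hub = 1*4 = 4, Rod = 1*3 = 3.
Iteration 2: components of {Bearing,Hub,Rod} -> Frame = 3*5 = 15, Gear = 4*2 = 8, Nut = 5*2 = 10.
Iteration 3: components of {Frame,Gear,Nut} -> Base = 8*4 = 32, Bolt = 8*2 = 16, Shaft = 15*5 = 75.
Iteration 4: no further components; recursion stops.
SUM(qty) = 1 + 3 + 5 + 4 + 15 + 10 + 8 + 75 + 32 + 16 = 169.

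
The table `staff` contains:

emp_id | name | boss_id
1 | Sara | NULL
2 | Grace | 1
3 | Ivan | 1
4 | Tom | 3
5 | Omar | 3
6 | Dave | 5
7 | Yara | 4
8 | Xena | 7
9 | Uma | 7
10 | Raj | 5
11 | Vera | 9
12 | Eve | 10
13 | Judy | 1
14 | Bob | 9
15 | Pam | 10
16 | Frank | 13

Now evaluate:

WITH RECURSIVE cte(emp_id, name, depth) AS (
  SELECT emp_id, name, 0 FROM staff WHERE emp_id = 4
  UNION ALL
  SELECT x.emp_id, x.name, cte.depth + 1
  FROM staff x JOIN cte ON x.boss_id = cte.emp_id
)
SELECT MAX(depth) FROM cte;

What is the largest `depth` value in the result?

Base: emp_id=4 (Tom) at depth 0.
Iteration 1: rows with boss_id in {4} -> Yara (id 7, depth 1).
Iteration 2: rows with boss_id in {7} -> Xena (id 8, depth 2), Uma (id 9, depth 2).
Iteration 3: rows with boss_id in {8,9} -> Vera (id 11, depth 3), Bob (id 14, depth 3).
Iteration 4: no rows with boss_id in {11,14}; recursion stops.
depth values: 0, 1, 2, 2, 3, 3; the maximum is 3.

3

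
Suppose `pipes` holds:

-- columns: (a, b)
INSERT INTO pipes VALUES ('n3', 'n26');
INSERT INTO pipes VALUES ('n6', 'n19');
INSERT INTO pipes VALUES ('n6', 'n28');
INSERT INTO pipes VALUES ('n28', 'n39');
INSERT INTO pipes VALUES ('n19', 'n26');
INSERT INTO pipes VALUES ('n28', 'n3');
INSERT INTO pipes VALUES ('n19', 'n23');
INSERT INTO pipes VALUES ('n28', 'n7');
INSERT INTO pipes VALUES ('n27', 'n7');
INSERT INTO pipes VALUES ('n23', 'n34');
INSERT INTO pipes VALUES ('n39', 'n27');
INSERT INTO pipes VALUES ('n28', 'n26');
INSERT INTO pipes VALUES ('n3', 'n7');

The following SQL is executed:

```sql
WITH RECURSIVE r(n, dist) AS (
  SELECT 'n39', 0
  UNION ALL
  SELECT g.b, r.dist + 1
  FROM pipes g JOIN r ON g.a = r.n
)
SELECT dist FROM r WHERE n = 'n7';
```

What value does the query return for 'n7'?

2

Base: (n39, dist=0).
Iteration 1: edges from {n39} -> (n27, dist=1).
Iteration 2: edges from {n27} -> (n7, dist=2).
Iteration 3: no outgoing edges from {n7}; recursion stops.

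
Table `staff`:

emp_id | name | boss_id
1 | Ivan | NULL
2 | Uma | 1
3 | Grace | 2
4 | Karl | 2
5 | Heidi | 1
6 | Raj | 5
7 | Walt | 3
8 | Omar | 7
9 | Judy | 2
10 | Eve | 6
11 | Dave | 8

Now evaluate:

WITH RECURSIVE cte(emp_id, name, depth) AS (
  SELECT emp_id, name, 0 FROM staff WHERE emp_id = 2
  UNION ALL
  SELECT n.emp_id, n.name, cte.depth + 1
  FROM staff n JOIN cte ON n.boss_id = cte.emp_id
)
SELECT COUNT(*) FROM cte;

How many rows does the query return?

7

Base: emp_id=2 (Uma) at depth 0.
Iteration 1: rows with boss_id in {2} -> Grace (id 3, depth 1), Karl (id 4, depth 1), Judy (id 9, depth 1).
Iteration 2: rows with boss_id in {3,4,9} -> Walt (id 7, depth 2).
Iteration 3: rows with boss_id in {7} -> Omar (id 8, depth 3).
Iteration 4: rows with boss_id in {8} -> Dave (id 11, depth 4).
Iteration 5: no rows with boss_id in {11}; recursion stops.
Total rows emitted: 7.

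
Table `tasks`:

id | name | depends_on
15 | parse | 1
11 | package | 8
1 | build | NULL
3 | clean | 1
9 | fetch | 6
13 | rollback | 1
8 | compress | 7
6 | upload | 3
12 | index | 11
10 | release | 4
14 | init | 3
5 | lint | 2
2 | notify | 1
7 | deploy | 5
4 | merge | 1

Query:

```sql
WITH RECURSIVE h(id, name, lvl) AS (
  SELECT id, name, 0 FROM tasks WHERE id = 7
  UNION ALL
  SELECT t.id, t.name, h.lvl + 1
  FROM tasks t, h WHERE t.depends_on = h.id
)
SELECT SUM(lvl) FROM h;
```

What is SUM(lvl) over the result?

Base: id=7 (deploy) at lvl 0.
Iteration 1: rows with depends_on in {7} -> compress (id 8, lvl 1).
Iteration 2: rows with depends_on in {8} -> package (id 11, lvl 2).
Iteration 3: rows with depends_on in {11} -> index (id 12, lvl 3).
Iteration 4: no rows with depends_on in {12}; recursion stops.
SUM(lvl) = 0 + 1 + 2 + 3 = 6.

6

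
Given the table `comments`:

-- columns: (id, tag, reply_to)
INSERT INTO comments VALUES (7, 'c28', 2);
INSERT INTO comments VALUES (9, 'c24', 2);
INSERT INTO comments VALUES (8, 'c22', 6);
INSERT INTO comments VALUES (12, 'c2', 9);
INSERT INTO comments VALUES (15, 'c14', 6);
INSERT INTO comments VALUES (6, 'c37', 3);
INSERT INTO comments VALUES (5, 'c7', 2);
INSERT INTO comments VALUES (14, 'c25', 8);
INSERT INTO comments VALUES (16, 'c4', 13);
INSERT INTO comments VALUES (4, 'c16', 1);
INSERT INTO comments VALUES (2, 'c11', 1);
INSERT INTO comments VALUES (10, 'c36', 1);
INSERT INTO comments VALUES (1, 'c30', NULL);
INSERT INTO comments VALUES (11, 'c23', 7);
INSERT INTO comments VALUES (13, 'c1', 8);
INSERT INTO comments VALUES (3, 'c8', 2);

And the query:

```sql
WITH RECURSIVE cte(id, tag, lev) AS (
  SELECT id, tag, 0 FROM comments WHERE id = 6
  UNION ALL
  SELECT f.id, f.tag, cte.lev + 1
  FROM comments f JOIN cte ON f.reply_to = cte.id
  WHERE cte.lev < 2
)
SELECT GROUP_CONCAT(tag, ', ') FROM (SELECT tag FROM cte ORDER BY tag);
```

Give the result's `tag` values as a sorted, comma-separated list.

c1, c14, c22, c25, c37

Base: id=6 (c37) at lev 0.
Iteration 1: rows with reply_to in {6} -> c22 (id 8, lev 1), c14 (id 15, lev 1).
Iteration 2: rows with reply_to in {8,15} -> c1 (id 13, lev 2), c25 (id 14, lev 2).
Iteration 3: lev < 2 fails for all current rows; recursion stops.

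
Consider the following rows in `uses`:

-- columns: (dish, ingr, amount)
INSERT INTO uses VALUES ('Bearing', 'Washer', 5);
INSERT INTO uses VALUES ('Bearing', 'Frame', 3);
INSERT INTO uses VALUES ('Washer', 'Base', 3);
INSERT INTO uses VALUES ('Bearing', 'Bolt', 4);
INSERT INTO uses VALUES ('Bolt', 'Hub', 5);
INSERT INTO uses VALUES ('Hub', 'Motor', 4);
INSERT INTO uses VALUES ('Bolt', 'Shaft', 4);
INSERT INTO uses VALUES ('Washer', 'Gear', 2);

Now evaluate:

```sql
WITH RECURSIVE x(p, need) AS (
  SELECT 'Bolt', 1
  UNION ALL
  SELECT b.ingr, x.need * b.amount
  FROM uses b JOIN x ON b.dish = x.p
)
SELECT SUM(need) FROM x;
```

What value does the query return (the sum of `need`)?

Base: (Bolt, need=1).
Iteration 1: components of {Bolt} -> Hub = 1*5 = 5, Shaft = 1*4 = 4.
Iteration 2: components of {Hub,Shaft} -> Motor = 5*4 = 20.
Iteration 3: no further components; recursion stops.
SUM(need) = 1 + 5 + 4 + 20 = 30.

30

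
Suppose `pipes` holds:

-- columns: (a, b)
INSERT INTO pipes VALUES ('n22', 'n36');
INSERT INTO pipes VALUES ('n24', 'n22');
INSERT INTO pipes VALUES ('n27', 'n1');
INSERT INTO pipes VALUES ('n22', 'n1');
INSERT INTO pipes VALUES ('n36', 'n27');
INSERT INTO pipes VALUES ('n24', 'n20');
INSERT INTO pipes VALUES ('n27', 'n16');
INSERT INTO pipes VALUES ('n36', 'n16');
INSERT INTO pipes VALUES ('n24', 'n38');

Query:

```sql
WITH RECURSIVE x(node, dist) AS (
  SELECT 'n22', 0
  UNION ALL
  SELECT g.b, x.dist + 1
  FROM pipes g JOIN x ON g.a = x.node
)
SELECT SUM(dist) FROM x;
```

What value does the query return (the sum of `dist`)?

12

Base: (n22, dist=0).
Iteration 1: edges from {n22} -> (n1, dist=1), (n36, dist=1).
Iteration 2: edges from {n1,n36} -> (n16, dist=2), (n27, dist=2).
Iteration 3: edges from {n16,n27} -> (n1, dist=3), (n16, dist=3).
Iteration 4: no outgoing edges from {n1,n16}; recursion stops.
SUM(dist) = 0 + 1 + 1 + 2 + 2 + 3 + 3 = 12.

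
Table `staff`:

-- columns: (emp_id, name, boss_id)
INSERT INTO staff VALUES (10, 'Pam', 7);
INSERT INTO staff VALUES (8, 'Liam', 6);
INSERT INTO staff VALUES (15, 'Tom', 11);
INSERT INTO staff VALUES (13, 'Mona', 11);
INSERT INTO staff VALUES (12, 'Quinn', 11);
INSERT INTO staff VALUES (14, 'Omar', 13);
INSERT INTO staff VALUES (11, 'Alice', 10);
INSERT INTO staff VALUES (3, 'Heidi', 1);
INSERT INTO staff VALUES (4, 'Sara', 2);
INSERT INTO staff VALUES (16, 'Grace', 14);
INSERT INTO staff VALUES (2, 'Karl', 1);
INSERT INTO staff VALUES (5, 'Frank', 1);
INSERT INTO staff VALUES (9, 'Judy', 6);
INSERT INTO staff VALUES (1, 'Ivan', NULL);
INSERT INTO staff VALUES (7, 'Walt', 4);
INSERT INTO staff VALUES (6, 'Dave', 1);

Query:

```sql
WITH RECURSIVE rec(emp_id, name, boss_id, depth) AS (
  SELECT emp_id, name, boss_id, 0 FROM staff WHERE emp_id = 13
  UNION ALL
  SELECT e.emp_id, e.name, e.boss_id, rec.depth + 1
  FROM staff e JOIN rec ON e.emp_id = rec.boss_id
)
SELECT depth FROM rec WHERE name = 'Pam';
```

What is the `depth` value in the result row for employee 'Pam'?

Base: emp_id=13 (Mona), boss_id=11, depth 0.
Iteration 1: join on emp_id=11 -> Alice (id 11, boss_id=10, depth 1).
Iteration 2: join on emp_id=10 -> Pam (id 10, boss_id=7, depth 2).
Iteration 3: join on emp_id=7 -> Walt (id 7, boss_id=4, depth 3).
Iteration 4: join on emp_id=4 -> Sara (id 4, boss_id=2, depth 4).
Iteration 5: join on emp_id=2 -> Karl (id 2, boss_id=1, depth 5).
Iteration 6: join on emp_id=1 -> Ivan (id 1, boss_id=NULL, depth 6).
Iteration 7: boss_id is NULL; no match; recursion stops.

2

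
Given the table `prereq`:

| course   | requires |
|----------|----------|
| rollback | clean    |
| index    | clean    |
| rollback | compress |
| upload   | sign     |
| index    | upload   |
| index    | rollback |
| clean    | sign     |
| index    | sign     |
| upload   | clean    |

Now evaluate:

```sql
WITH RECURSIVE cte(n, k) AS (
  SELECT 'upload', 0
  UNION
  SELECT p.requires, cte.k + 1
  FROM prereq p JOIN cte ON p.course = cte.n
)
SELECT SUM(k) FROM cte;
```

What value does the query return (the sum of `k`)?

Base: (upload, k=0).
Iteration 1: edges from {upload} -> (clean, k=1), (sign, k=1).
Iteration 2: edges from {clean,sign} -> (sign, k=2).
Iteration 3: no outgoing edges from {sign}; recursion stops.
SUM(k) = 0 + 1 + 1 + 2 = 4.

4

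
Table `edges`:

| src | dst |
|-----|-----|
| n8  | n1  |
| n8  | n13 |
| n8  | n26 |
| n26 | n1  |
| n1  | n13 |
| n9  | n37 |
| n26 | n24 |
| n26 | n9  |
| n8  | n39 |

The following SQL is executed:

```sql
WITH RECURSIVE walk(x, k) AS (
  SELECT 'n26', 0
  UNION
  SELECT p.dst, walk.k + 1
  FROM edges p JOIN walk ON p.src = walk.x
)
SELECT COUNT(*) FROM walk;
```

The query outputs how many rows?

6

Base: (n26, k=0).
Iteration 1: edges from {n26} -> (n1, k=1), (n24, k=1), (n9, k=1).
Iteration 2: edges from {n1,n24,n9} -> (n13, k=2), (n37, k=2).
Iteration 3: no outgoing edges from {n13,n37}; recursion stops.
Total rows emitted: 6.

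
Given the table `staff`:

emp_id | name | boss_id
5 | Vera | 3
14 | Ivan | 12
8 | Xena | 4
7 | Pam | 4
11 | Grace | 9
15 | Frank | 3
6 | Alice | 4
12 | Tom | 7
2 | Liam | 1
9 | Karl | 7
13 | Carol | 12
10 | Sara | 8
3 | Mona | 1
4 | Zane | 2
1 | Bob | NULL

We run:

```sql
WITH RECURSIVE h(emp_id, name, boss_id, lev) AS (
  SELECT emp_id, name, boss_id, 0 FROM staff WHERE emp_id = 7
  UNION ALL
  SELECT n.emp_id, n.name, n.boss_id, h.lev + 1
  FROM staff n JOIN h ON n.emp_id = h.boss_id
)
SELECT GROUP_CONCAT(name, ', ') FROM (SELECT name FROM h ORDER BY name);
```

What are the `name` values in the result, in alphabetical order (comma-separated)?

Base: emp_id=7 (Pam), boss_id=4, lev 0.
Iteration 1: join on emp_id=4 -> Zane (id 4, boss_id=2, lev 1).
Iteration 2: join on emp_id=2 -> Liam (id 2, boss_id=1, lev 2).
Iteration 3: join on emp_id=1 -> Bob (id 1, boss_id=NULL, lev 3).
Iteration 4: boss_id is NULL; no match; recursion stops.

Bob, Liam, Pam, Zane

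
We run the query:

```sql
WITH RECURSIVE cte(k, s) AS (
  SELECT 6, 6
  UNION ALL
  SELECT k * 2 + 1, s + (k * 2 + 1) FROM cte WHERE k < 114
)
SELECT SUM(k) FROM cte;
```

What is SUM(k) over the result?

435

Base: k=6, s=6.
Iteration 1: 6 < 114 holds -> k = 6 * 2 + 1 = 13, s = 6 + 13 = 19.
Iteration 2: 13 < 114 holds -> k = 13 * 2 + 1 = 27, s = 19 + 27 = 46.
Iteration 3: 27 < 114 holds -> k = 27 * 2 + 1 = 55, s = 46 + 55 = 101.
Iteration 4: 55 < 114 holds -> k = 55 * 2 + 1 = 111, s = 101 + 111 = 212.
Iteration 5: 111 < 114 holds -> k = 111 * 2 + 1 = 223, s = 212 + 223 = 435.
Iteration 6: 223 < 114 fails; recursion stops.
SUM(k) = 6 + 13 + 27 + 55 + 111 + 223 = 435.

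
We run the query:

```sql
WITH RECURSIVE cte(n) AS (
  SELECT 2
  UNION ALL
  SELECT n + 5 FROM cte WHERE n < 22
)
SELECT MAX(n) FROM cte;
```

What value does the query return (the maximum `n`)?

22

Base: n=2.
Iteration 1: 2 < 22 holds -> n = 2 + 5 = 7.
Iteration 2: 7 < 22 holds -> n = 7 + 5 = 12.
Iteration 3: 12 < 22 holds -> n = 12 + 5 = 17.
Iteration 4: 17 < 22 holds -> n = 17 + 5 = 22.
Iteration 5: 22 < 22 fails; recursion stops.
n values: 2, 7, 12, 17, 22; the maximum is 22.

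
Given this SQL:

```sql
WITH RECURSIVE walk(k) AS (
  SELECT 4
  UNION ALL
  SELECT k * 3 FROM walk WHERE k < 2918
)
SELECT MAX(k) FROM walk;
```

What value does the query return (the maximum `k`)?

Base: k=4.
Iteration 1: 4 < 2918 holds -> k = 4 * 3 = 12.
Iteration 2: 12 < 2918 holds -> k = 12 * 3 = 36.
Iteration 3: 36 < 2918 holds -> k = 36 * 3 = 108.
Iteration 4: 108 < 2918 holds -> k = 108 * 3 = 324.
Iteration 5: 324 < 2918 holds -> k = 324 * 3 = 972.
Iteration 6: 972 < 2918 holds -> k = 972 * 3 = 2916.
Iteration 7: 2916 < 2918 holds -> k = 2916 * 3 = 8748.
Iteration 8: 8748 < 2918 fails; recursion stops.
k values: 4, 12, 36, 108, 324, 972, 2916, 8748; the maximum is 8748.

8748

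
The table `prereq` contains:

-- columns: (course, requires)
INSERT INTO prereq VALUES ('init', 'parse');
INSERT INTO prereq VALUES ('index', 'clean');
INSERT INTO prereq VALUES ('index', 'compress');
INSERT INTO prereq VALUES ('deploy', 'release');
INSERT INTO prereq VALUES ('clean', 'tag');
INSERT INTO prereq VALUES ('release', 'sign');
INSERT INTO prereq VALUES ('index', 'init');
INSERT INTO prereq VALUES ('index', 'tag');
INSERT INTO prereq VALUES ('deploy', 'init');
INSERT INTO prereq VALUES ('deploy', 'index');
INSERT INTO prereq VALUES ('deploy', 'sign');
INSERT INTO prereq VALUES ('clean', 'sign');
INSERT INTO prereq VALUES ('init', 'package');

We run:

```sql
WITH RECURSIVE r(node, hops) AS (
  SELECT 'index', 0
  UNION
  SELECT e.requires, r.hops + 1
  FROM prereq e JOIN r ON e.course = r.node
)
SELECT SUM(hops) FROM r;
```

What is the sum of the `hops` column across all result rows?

12

Base: (index, hops=0).
Iteration 1: edges from {index} -> (clean, hops=1), (compress, hops=1), (init, hops=1), (tag, hops=1).
Iteration 2: edges from {clean,compress,init,tag} -> (package, hops=2), (parse, hops=2), (sign, hops=2), (tag, hops=2).
Iteration 3: no outgoing edges from {package,parse,sign,tag}; recursion stops.
SUM(hops) = 0 + 1 + 1 + 1 + 1 + 2 + 2 + 2 + 2 = 12.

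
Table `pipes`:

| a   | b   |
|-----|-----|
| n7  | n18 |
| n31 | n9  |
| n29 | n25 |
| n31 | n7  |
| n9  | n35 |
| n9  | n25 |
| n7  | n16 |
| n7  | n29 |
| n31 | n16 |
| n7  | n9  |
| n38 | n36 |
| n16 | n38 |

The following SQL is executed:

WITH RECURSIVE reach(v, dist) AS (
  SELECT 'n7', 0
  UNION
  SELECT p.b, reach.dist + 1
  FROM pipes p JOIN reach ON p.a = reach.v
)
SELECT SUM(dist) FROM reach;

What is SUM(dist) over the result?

Base: (n7, dist=0).
Iteration 1: edges from {n7} -> (n16, dist=1), (n18, dist=1), (n29, dist=1), (n9, dist=1).
Iteration 2: edges from {n16,n18,n29,n9} -> (n25, dist=2), (n35, dist=2), (n38, dist=2). [UNION drops 1 duplicate row(s)]
Iteration 3: edges from {n25,n35,n38} -> (n36, dist=3).
Iteration 4: no outgoing edges from {n36}; recursion stops.
SUM(dist) = 0 + 1 + 1 + 1 + 1 + 2 + 2 + 2 + 3 = 13.

13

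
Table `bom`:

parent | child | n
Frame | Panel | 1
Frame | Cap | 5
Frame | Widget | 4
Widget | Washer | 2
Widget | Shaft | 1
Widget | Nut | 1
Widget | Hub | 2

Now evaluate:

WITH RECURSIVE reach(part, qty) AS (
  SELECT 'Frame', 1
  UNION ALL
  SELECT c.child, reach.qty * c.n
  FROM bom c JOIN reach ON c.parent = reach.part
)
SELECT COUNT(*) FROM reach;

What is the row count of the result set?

8

Base: (Frame, qty=1).
Iteration 1: components of {Frame} -> Cap = 1*5 = 5, Panel = 1*1 = 1, Widget = 1*4 = 4.
Iteration 2: components of {Cap,Panel,Widget} -> Hub = 4*2 = 8, Nut = 4*1 = 4, Shaft = 4*1 = 4, Washer = 4*2 = 8.
Iteration 3: no further components; recursion stops.
Total rows emitted: 8.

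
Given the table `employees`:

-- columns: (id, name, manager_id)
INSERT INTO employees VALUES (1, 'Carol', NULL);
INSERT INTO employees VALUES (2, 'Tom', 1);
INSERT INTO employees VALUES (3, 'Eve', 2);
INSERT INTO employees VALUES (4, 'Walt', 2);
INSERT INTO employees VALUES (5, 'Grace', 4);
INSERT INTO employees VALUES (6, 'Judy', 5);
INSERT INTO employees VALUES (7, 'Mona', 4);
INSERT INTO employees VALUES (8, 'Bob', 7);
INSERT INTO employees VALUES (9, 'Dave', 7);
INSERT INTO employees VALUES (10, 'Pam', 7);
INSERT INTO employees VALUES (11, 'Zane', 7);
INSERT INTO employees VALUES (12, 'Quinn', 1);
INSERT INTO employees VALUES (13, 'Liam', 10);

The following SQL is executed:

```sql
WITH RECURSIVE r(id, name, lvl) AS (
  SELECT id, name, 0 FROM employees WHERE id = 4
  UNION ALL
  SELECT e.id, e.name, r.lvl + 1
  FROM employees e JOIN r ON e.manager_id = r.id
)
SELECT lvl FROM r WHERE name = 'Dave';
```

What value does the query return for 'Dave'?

Base: id=4 (Walt) at lvl 0.
Iteration 1: rows with manager_id in {4} -> Grace (id 5, lvl 1), Mona (id 7, lvl 1).
Iteration 2: rows with manager_id in {5,7} -> Judy (id 6, lvl 2), Bob (id 8, lvl 2), Dave (id 9, lvl 2), Pam (id 10, lvl 2), Zane (id 11, lvl 2).
Iteration 3: rows with manager_id in {6,8,9,10,11} -> Liam (id 13, lvl 3).
Iteration 4: no rows with manager_id in {13}; recursion stops.

2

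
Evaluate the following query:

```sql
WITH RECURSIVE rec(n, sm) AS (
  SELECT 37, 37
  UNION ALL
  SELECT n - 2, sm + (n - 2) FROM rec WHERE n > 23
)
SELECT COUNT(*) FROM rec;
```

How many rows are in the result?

Base: n=37, sm=37.
Iteration 1: 37 > 23 holds -> n = 37 - 2 = 35, sm = 37 + 35 = 72.
Iteration 2: 35 > 23 holds -> n = 35 - 2 = 33, sm = 72 + 33 = 105.
Iteration 3: 33 > 23 holds -> n = 33 - 2 = 31, sm = 105 + 31 = 136.
Iteration 4: 31 > 23 holds -> n = 31 - 2 = 29, sm = 136 + 29 = 165.
Iteration 5: 29 > 23 holds -> n = 29 - 2 = 27, sm = 165 + 27 = 192.
Iteration 6: 27 > 23 holds -> n = 27 - 2 = 25, sm = 192 + 25 = 217.
Iteration 7: 25 > 23 holds -> n = 25 - 2 = 23, sm = 217 + 23 = 240.
Iteration 8: 23 > 23 fails; recursion stops.
Total rows emitted: 8.

8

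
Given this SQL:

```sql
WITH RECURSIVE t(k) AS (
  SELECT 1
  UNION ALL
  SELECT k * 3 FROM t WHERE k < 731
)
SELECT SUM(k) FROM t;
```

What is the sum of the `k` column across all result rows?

3280

Base: k=1.
Iteration 1: 1 < 731 holds -> k = 1 * 3 = 3.
Iteration 2: 3 < 731 holds -> k = 3 * 3 = 9.
Iteration 3: 9 < 731 holds -> k = 9 * 3 = 27.
Iteration 4: 27 < 731 holds -> k = 27 * 3 = 81.
Iteration 5: 81 < 731 holds -> k = 81 * 3 = 243.
Iteration 6: 243 < 731 holds -> k = 243 * 3 = 729.
Iteration 7: 729 < 731 holds -> k = 729 * 3 = 2187.
Iteration 8: 2187 < 731 fails; recursion stops.
SUM(k) = 1 + 3 + 9 + 27 + 81 + 243 + 729 + 2187 = 3280.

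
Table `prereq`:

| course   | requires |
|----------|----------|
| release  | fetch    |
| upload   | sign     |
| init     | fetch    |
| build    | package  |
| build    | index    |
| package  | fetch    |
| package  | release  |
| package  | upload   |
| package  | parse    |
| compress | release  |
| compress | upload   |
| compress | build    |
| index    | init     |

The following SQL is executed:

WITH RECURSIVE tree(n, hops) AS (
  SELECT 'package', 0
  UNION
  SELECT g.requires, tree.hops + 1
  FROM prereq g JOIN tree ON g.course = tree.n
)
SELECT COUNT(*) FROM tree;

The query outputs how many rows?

7

Base: (package, hops=0).
Iteration 1: edges from {package} -> (fetch, hops=1), (parse, hops=1), (release, hops=1), (upload, hops=1).
Iteration 2: edges from {fetch,parse,release,upload} -> (fetch, hops=2), (sign, hops=2).
Iteration 3: no outgoing edges from {fetch,sign}; recursion stops.
Total rows emitted: 7.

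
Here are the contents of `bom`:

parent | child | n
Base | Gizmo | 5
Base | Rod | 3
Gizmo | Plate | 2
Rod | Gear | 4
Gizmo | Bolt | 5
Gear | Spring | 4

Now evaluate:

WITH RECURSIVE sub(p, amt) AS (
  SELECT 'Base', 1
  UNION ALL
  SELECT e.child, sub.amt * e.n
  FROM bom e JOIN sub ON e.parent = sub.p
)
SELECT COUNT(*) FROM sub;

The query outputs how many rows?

Base: (Base, amt=1).
Iteration 1: components of {Base} -> Gizmo = 1*5 = 5, Rod = 1*3 = 3.
Iteration 2: components of {Gizmo,Rod} -> Bolt = 5*5 = 25, Gear = 3*4 = 12, Plate = 5*2 = 10.
Iteration 3: components of {Bolt,Gear,Plate} -> Spring = 12*4 = 48.
Iteration 4: no further components; recursion stops.
Total rows emitted: 7.

7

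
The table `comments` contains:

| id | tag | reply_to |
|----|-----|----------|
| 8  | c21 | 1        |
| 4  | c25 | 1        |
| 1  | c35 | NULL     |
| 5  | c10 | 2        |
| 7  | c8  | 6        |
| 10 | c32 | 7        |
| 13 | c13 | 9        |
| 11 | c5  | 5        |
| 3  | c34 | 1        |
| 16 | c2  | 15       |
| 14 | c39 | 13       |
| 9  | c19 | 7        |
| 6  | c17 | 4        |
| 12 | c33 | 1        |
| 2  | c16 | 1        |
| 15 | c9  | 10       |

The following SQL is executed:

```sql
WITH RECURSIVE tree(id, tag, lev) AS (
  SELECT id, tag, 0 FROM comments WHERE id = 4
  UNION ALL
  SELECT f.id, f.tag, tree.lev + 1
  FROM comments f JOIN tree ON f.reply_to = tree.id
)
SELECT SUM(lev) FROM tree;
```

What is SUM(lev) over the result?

Base: id=4 (c25) at lev 0.
Iteration 1: rows with reply_to in {4} -> c17 (id 6, lev 1).
Iteration 2: rows with reply_to in {6} -> c8 (id 7, lev 2).
Iteration 3: rows with reply_to in {7} -> c19 (id 9, lev 3), c32 (id 10, lev 3).
Iteration 4: rows with reply_to in {9,10} -> c13 (id 13, lev 4), c9 (id 15, lev 4).
Iteration 5: rows with reply_to in {13,15} -> c39 (id 14, lev 5), c2 (id 16, lev 5).
Iteration 6: no rows with reply_to in {14,16}; recursion stops.
SUM(lev) = 0 + 1 + 2 + 3 + 3 + 4 + 4 + 5 + 5 = 27.

27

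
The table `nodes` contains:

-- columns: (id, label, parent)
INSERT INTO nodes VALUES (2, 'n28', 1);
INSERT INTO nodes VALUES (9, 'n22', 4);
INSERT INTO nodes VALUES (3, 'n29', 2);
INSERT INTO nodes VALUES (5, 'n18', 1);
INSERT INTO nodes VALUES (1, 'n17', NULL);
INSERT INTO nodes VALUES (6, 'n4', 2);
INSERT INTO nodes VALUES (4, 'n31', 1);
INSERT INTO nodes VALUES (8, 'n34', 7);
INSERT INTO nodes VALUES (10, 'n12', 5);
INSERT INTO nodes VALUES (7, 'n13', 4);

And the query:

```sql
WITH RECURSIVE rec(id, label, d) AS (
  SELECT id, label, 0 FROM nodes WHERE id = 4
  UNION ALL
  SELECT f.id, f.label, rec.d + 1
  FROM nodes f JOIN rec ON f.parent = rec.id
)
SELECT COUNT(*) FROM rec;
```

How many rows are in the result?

4

Base: id=4 (n31) at d 0.
Iteration 1: rows with parent in {4} -> n13 (id 7, d 1), n22 (id 9, d 1).
Iteration 2: rows with parent in {7,9} -> n34 (id 8, d 2).
Iteration 3: no rows with parent in {8}; recursion stops.
Total rows emitted: 4.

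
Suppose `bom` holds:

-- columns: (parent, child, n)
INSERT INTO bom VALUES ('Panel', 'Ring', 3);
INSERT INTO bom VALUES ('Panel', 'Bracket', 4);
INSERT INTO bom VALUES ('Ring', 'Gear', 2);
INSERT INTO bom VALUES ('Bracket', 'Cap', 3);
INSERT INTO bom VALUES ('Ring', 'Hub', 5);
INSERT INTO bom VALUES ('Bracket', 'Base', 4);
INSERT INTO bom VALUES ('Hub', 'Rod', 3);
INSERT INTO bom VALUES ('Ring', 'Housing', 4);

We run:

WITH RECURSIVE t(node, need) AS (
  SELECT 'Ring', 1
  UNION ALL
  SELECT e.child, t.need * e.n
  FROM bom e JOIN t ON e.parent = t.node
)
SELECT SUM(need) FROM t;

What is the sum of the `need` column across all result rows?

27

Base: (Ring, need=1).
Iteration 1: components of {Ring} -> Gear = 1*2 = 2, Housing = 1*4 = 4, Hub = 1*5 = 5.
Iteration 2: components of {Gear,Housing,Hub} -> Rod = 5*3 = 15.
Iteration 3: no further components; recursion stops.
SUM(need) = 1 + 2 + 5 + 4 + 15 = 27.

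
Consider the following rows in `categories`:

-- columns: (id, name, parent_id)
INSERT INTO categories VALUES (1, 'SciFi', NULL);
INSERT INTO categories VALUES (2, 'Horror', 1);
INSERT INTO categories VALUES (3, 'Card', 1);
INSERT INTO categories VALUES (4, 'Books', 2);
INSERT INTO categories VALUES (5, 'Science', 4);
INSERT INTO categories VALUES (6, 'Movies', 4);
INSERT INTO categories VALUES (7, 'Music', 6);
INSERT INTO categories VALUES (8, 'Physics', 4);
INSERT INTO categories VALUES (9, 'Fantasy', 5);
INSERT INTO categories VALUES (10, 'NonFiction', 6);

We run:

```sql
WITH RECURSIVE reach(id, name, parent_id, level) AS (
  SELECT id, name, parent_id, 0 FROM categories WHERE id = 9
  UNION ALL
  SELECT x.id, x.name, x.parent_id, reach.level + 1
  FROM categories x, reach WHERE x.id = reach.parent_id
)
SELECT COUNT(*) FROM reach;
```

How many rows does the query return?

5

Base: id=9 (Fantasy), parent_id=5, level 0.
Iteration 1: join on id=5 -> Science (id 5, parent_id=4, level 1).
Iteration 2: join on id=4 -> Books (id 4, parent_id=2, level 2).
Iteration 3: join on id=2 -> Horror (id 2, parent_id=1, level 3).
Iteration 4: join on id=1 -> SciFi (id 1, parent_id=NULL, level 4).
Iteration 5: parent_id is NULL; no match; recursion stops.
Total rows emitted: 5.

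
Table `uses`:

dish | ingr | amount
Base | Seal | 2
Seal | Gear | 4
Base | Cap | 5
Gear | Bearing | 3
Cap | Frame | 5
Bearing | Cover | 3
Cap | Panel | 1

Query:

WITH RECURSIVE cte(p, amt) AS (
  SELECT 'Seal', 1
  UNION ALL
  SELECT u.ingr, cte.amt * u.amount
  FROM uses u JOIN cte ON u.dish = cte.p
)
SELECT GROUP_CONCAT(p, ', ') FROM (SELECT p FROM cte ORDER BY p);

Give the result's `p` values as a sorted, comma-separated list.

Base: (Seal, amt=1).
Iteration 1: components of {Seal} -> Gear = 1*4 = 4.
Iteration 2: components of {Gear} -> Bearing = 4*3 = 12.
Iteration 3: components of {Bearing} -> Cover = 12*3 = 36.
Iteration 4: no further components; recursion stops.

Bearing, Cover, Gear, Seal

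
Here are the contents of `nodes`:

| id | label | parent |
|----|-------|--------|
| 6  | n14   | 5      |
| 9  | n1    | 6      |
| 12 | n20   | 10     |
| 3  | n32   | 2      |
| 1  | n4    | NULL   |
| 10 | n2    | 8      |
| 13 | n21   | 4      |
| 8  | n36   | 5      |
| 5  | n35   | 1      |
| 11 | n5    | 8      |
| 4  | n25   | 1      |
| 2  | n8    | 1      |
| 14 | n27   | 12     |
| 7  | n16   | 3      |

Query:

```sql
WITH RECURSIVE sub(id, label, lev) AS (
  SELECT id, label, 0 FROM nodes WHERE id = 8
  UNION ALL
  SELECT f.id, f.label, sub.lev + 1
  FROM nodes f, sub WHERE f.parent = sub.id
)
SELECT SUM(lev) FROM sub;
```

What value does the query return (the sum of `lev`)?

Base: id=8 (n36) at lev 0.
Iteration 1: rows with parent in {8} -> n2 (id 10, lev 1), n5 (id 11, lev 1).
Iteration 2: rows with parent in {10,11} -> n20 (id 12, lev 2).
Iteration 3: rows with parent in {12} -> n27 (id 14, lev 3).
Iteration 4: no rows with parent in {14}; recursion stops.
SUM(lev) = 0 + 1 + 1 + 2 + 3 = 7.

7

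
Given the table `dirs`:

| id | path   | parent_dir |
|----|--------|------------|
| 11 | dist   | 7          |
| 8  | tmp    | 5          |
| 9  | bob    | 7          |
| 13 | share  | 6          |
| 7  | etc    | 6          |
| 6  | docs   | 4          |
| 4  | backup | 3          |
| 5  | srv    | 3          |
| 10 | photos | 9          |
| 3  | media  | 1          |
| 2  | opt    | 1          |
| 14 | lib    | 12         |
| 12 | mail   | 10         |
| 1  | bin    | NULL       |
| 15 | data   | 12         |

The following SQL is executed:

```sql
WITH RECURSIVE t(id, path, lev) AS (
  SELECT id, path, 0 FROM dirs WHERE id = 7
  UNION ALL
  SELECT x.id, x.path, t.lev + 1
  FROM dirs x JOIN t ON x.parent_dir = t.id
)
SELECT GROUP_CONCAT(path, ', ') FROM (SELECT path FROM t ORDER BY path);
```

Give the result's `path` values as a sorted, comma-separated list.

bob, data, dist, etc, lib, mail, photos

Base: id=7 (etc) at lev 0.
Iteration 1: rows with parent_dir in {7} -> bob (id 9, lev 1), dist (id 11, lev 1).
Iteration 2: rows with parent_dir in {9,11} -> photos (id 10, lev 2).
Iteration 3: rows with parent_dir in {10} -> mail (id 12, lev 3).
Iteration 4: rows with parent_dir in {12} -> lib (id 14, lev 4), data (id 15, lev 4).
Iteration 5: no rows with parent_dir in {14,15}; recursion stops.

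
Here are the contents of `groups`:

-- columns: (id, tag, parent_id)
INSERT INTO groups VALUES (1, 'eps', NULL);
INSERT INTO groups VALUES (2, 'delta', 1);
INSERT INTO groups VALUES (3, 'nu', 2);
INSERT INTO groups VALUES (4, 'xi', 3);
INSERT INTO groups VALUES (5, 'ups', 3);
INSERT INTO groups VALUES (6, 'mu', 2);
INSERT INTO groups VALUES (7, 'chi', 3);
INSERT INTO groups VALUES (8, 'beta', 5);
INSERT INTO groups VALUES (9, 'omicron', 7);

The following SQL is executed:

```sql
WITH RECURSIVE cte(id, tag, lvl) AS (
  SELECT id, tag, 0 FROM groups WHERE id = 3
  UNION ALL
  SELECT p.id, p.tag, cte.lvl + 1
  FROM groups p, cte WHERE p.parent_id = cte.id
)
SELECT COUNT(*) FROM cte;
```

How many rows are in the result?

6

Base: id=3 (nu) at lvl 0.
Iteration 1: rows with parent_id in {3} -> xi (id 4, lvl 1), ups (id 5, lvl 1), chi (id 7, lvl 1).
Iteration 2: rows with parent_id in {4,5,7} -> beta (id 8, lvl 2), omicron (id 9, lvl 2).
Iteration 3: no rows with parent_id in {8,9}; recursion stops.
Total rows emitted: 6.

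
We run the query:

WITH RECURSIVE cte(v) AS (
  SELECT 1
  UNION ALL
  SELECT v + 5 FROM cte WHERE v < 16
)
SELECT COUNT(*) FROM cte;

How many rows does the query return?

Base: v=1.
Iteration 1: 1 < 16 holds -> v = 1 + 5 = 6.
Iteration 2: 6 < 16 holds -> v = 6 + 5 = 11.
Iteration 3: 11 < 16 holds -> v = 11 + 5 = 16.
Iteration 4: 16 < 16 fails; recursion stops.
Total rows emitted: 4.

4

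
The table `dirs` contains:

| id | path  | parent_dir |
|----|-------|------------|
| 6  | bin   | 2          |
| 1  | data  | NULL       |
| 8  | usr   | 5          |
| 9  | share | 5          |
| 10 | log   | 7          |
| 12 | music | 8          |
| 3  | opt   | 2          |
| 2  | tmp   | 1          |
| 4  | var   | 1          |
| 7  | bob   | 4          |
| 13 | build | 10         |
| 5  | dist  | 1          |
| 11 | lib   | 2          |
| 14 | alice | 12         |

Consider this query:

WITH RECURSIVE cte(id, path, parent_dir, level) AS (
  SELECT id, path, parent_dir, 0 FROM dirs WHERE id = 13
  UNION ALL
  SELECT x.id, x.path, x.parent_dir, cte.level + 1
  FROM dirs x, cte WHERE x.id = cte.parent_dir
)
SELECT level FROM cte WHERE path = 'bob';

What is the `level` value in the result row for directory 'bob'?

Base: id=13 (build), parent_dir=10, level 0.
Iteration 1: join on id=10 -> log (id 10, parent_dir=7, level 1).
Iteration 2: join on id=7 -> bob (id 7, parent_dir=4, level 2).
Iteration 3: join on id=4 -> var (id 4, parent_dir=1, level 3).
Iteration 4: join on id=1 -> data (id 1, parent_dir=NULL, level 4).
Iteration 5: parent_dir is NULL; no match; recursion stops.

2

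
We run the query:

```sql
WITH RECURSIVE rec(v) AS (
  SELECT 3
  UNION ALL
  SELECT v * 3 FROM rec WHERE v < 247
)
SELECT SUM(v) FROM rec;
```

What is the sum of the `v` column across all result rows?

Base: v=3.
Iteration 1: 3 < 247 holds -> v = 3 * 3 = 9.
Iteration 2: 9 < 247 holds -> v = 9 * 3 = 27.
Iteration 3: 27 < 247 holds -> v = 27 * 3 = 81.
Iteration 4: 81 < 247 holds -> v = 81 * 3 = 243.
Iteration 5: 243 < 247 holds -> v = 243 * 3 = 729.
Iteration 6: 729 < 247 fails; recursion stops.
SUM(v) = 3 + 9 + 27 + 81 + 243 + 729 = 1092.

1092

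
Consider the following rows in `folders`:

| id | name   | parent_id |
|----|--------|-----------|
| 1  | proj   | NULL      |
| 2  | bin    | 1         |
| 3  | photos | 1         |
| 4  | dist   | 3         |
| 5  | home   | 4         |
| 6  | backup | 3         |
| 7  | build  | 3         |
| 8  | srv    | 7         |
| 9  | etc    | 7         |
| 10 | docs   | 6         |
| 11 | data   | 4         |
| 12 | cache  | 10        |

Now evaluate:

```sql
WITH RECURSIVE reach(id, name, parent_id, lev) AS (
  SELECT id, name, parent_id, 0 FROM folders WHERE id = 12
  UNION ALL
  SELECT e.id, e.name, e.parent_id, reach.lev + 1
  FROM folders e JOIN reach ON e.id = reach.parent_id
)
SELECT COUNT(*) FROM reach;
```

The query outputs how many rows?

5

Base: id=12 (cache), parent_id=10, lev 0.
Iteration 1: join on id=10 -> docs (id 10, parent_id=6, lev 1).
Iteration 2: join on id=6 -> backup (id 6, parent_id=3, lev 2).
Iteration 3: join on id=3 -> photos (id 3, parent_id=1, lev 3).
Iteration 4: join on id=1 -> proj (id 1, parent_id=NULL, lev 4).
Iteration 5: parent_id is NULL; no match; recursion stops.
Total rows emitted: 5.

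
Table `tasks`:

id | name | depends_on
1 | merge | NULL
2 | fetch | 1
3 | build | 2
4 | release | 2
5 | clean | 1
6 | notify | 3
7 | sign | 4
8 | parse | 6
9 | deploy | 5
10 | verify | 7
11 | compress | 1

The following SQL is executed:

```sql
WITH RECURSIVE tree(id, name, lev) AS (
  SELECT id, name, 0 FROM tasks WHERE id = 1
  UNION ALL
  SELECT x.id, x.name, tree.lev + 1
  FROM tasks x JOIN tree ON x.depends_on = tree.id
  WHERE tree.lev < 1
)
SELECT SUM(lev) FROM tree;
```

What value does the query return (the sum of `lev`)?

Base: id=1 (merge) at lev 0.
Iteration 1: rows with depends_on in {1} -> fetch (id 2, lev 1), clean (id 5, lev 1), compress (id 11, lev 1).
Iteration 2: lev < 1 fails for all current rows; recursion stops.
SUM(lev) = 0 + 1 + 1 + 1 = 3.

3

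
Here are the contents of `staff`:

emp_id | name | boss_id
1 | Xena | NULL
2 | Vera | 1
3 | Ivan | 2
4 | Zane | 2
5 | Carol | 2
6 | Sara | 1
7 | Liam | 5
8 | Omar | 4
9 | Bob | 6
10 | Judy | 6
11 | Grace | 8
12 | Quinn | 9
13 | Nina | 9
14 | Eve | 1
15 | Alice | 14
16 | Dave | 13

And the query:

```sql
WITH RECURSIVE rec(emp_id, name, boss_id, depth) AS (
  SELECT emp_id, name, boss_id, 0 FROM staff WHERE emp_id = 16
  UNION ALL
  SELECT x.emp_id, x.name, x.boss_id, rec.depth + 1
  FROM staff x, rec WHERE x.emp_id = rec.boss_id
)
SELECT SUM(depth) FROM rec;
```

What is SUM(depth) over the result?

Base: emp_id=16 (Dave), boss_id=13, depth 0.
Iteration 1: join on emp_id=13 -> Nina (id 13, boss_id=9, depth 1).
Iteration 2: join on emp_id=9 -> Bob (id 9, boss_id=6, depth 2).
Iteration 3: join on emp_id=6 -> Sara (id 6, boss_id=1, depth 3).
Iteration 4: join on emp_id=1 -> Xena (id 1, boss_id=NULL, depth 4).
Iteration 5: boss_id is NULL; no match; recursion stops.
SUM(depth) = 0 + 1 + 2 + 3 + 4 = 10.

10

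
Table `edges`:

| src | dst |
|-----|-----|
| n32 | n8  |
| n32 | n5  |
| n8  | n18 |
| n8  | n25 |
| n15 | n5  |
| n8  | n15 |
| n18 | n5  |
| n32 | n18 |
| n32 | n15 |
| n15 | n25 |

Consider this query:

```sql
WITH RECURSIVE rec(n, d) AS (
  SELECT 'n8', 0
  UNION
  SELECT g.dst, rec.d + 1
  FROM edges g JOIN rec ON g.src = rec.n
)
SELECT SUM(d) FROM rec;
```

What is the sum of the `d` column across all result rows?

Base: (n8, d=0).
Iteration 1: edges from {n8} -> (n15, d=1), (n18, d=1), (n25, d=1).
Iteration 2: edges from {n15,n18,n25} -> (n25, d=2), (n5, d=2). [UNION drops 1 duplicate row(s)]
Iteration 3: no outgoing edges from {n25,n5}; recursion stops.
SUM(d) = 0 + 1 + 1 + 1 + 2 + 2 = 7.

7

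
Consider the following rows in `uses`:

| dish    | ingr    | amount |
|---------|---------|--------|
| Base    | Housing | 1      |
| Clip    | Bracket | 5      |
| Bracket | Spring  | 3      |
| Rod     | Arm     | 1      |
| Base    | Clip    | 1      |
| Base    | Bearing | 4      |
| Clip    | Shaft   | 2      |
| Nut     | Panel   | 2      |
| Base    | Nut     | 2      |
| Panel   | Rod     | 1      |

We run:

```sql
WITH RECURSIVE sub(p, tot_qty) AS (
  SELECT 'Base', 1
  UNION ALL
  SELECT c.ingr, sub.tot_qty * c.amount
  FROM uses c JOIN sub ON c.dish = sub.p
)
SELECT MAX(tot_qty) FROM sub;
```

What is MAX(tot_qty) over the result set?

Base: (Base, tot_qty=1).
Iteration 1: components of {Base} -> Bearing = 1*4 = 4, Clip = 1*1 = 1, Housing = 1*1 = 1, Nut = 1*2 = 2.
Iteration 2: components of {Bearing,Clip,Housing,Nut} -> Bracket = 1*5 = 5, Panel = 2*2 = 4, Shaft = 1*2 = 2.
Iteration 3: components of {Bracket,Panel,Shaft} -> Rod = 4*1 = 4, Spring = 5*3 = 15.
Iteration 4: components of {Rod,Spring} -> Arm = 4*1 = 4.
Iteration 5: no further components; recursion stops.
tot_qty values: 1, 2, 1, 1, 4, 4, 5, 2, 4, 15, 4; the maximum is 15.

15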